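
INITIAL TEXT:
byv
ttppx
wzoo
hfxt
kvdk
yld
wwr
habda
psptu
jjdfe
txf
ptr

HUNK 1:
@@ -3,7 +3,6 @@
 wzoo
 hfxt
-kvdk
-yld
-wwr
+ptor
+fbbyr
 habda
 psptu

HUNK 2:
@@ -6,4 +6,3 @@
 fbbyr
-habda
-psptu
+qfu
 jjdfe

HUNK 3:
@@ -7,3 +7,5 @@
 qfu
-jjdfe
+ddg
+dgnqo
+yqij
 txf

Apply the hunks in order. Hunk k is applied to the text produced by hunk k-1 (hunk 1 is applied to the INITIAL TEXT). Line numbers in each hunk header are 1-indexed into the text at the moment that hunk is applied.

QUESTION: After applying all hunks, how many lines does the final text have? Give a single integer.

Answer: 12

Derivation:
Hunk 1: at line 3 remove [kvdk,yld,wwr] add [ptor,fbbyr] -> 11 lines: byv ttppx wzoo hfxt ptor fbbyr habda psptu jjdfe txf ptr
Hunk 2: at line 6 remove [habda,psptu] add [qfu] -> 10 lines: byv ttppx wzoo hfxt ptor fbbyr qfu jjdfe txf ptr
Hunk 3: at line 7 remove [jjdfe] add [ddg,dgnqo,yqij] -> 12 lines: byv ttppx wzoo hfxt ptor fbbyr qfu ddg dgnqo yqij txf ptr
Final line count: 12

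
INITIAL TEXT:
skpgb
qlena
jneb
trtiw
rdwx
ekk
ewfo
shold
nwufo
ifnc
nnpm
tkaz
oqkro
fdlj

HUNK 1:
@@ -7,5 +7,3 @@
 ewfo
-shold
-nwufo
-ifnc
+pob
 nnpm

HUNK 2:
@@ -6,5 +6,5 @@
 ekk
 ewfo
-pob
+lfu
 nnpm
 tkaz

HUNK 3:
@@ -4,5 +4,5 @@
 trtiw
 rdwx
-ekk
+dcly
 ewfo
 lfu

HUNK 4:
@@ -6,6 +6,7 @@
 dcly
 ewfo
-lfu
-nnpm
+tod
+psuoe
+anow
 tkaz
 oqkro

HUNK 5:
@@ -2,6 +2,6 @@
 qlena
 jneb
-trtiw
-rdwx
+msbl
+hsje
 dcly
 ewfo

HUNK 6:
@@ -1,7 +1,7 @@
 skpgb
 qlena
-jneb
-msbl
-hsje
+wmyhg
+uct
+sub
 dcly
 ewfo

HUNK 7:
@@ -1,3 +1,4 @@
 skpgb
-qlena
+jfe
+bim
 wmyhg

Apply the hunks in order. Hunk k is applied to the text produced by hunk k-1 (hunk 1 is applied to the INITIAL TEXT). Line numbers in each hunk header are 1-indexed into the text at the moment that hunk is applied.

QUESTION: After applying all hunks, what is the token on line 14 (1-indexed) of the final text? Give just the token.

Hunk 1: at line 7 remove [shold,nwufo,ifnc] add [pob] -> 12 lines: skpgb qlena jneb trtiw rdwx ekk ewfo pob nnpm tkaz oqkro fdlj
Hunk 2: at line 6 remove [pob] add [lfu] -> 12 lines: skpgb qlena jneb trtiw rdwx ekk ewfo lfu nnpm tkaz oqkro fdlj
Hunk 3: at line 4 remove [ekk] add [dcly] -> 12 lines: skpgb qlena jneb trtiw rdwx dcly ewfo lfu nnpm tkaz oqkro fdlj
Hunk 4: at line 6 remove [lfu,nnpm] add [tod,psuoe,anow] -> 13 lines: skpgb qlena jneb trtiw rdwx dcly ewfo tod psuoe anow tkaz oqkro fdlj
Hunk 5: at line 2 remove [trtiw,rdwx] add [msbl,hsje] -> 13 lines: skpgb qlena jneb msbl hsje dcly ewfo tod psuoe anow tkaz oqkro fdlj
Hunk 6: at line 1 remove [jneb,msbl,hsje] add [wmyhg,uct,sub] -> 13 lines: skpgb qlena wmyhg uct sub dcly ewfo tod psuoe anow tkaz oqkro fdlj
Hunk 7: at line 1 remove [qlena] add [jfe,bim] -> 14 lines: skpgb jfe bim wmyhg uct sub dcly ewfo tod psuoe anow tkaz oqkro fdlj
Final line 14: fdlj

Answer: fdlj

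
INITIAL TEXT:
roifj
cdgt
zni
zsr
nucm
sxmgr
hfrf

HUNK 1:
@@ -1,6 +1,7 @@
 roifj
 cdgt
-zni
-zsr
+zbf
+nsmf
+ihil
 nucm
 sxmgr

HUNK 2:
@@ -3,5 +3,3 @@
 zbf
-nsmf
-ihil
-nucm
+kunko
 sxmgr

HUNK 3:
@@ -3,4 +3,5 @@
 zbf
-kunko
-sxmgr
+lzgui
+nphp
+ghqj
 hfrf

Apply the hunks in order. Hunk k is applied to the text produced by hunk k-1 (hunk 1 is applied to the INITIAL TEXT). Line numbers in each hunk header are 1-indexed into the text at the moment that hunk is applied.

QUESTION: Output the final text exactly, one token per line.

Hunk 1: at line 1 remove [zni,zsr] add [zbf,nsmf,ihil] -> 8 lines: roifj cdgt zbf nsmf ihil nucm sxmgr hfrf
Hunk 2: at line 3 remove [nsmf,ihil,nucm] add [kunko] -> 6 lines: roifj cdgt zbf kunko sxmgr hfrf
Hunk 3: at line 3 remove [kunko,sxmgr] add [lzgui,nphp,ghqj] -> 7 lines: roifj cdgt zbf lzgui nphp ghqj hfrf

Answer: roifj
cdgt
zbf
lzgui
nphp
ghqj
hfrf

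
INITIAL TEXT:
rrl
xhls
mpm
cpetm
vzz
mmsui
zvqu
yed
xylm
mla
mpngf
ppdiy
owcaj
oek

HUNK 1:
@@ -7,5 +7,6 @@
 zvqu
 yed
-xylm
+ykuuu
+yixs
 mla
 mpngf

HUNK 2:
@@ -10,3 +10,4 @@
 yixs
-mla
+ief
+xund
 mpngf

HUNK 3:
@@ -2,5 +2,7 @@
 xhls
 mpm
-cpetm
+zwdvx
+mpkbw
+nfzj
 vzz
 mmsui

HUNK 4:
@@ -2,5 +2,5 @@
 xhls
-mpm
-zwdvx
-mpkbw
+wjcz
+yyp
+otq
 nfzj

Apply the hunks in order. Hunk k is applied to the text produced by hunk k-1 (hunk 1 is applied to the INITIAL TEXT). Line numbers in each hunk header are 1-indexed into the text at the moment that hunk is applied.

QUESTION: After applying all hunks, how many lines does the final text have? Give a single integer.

Answer: 18

Derivation:
Hunk 1: at line 7 remove [xylm] add [ykuuu,yixs] -> 15 lines: rrl xhls mpm cpetm vzz mmsui zvqu yed ykuuu yixs mla mpngf ppdiy owcaj oek
Hunk 2: at line 10 remove [mla] add [ief,xund] -> 16 lines: rrl xhls mpm cpetm vzz mmsui zvqu yed ykuuu yixs ief xund mpngf ppdiy owcaj oek
Hunk 3: at line 2 remove [cpetm] add [zwdvx,mpkbw,nfzj] -> 18 lines: rrl xhls mpm zwdvx mpkbw nfzj vzz mmsui zvqu yed ykuuu yixs ief xund mpngf ppdiy owcaj oek
Hunk 4: at line 2 remove [mpm,zwdvx,mpkbw] add [wjcz,yyp,otq] -> 18 lines: rrl xhls wjcz yyp otq nfzj vzz mmsui zvqu yed ykuuu yixs ief xund mpngf ppdiy owcaj oek
Final line count: 18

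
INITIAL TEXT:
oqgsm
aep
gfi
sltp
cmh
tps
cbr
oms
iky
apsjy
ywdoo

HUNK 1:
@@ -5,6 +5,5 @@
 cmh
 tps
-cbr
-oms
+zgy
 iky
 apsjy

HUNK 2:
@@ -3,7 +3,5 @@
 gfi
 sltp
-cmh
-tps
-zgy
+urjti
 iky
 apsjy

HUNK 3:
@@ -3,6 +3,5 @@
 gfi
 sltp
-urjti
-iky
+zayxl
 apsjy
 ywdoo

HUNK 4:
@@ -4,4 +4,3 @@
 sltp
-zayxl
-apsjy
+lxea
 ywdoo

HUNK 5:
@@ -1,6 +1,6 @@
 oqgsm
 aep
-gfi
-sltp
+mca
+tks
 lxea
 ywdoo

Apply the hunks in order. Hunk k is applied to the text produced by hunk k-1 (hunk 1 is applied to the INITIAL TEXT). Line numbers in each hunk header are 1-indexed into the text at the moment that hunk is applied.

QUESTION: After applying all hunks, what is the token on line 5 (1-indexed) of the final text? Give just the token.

Answer: lxea

Derivation:
Hunk 1: at line 5 remove [cbr,oms] add [zgy] -> 10 lines: oqgsm aep gfi sltp cmh tps zgy iky apsjy ywdoo
Hunk 2: at line 3 remove [cmh,tps,zgy] add [urjti] -> 8 lines: oqgsm aep gfi sltp urjti iky apsjy ywdoo
Hunk 3: at line 3 remove [urjti,iky] add [zayxl] -> 7 lines: oqgsm aep gfi sltp zayxl apsjy ywdoo
Hunk 4: at line 4 remove [zayxl,apsjy] add [lxea] -> 6 lines: oqgsm aep gfi sltp lxea ywdoo
Hunk 5: at line 1 remove [gfi,sltp] add [mca,tks] -> 6 lines: oqgsm aep mca tks lxea ywdoo
Final line 5: lxea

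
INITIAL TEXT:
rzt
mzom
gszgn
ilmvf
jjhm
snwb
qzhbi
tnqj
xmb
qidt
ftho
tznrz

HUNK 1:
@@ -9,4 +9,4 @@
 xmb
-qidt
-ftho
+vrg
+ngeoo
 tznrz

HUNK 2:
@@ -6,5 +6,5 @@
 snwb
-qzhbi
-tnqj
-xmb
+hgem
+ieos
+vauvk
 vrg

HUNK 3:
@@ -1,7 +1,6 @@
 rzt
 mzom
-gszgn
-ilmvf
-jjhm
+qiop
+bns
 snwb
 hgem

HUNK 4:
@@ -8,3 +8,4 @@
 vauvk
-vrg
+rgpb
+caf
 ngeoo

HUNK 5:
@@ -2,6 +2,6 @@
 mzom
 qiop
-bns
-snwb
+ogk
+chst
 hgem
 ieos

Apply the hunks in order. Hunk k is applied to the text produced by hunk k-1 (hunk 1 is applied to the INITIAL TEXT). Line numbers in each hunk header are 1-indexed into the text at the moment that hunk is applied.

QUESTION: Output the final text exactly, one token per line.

Answer: rzt
mzom
qiop
ogk
chst
hgem
ieos
vauvk
rgpb
caf
ngeoo
tznrz

Derivation:
Hunk 1: at line 9 remove [qidt,ftho] add [vrg,ngeoo] -> 12 lines: rzt mzom gszgn ilmvf jjhm snwb qzhbi tnqj xmb vrg ngeoo tznrz
Hunk 2: at line 6 remove [qzhbi,tnqj,xmb] add [hgem,ieos,vauvk] -> 12 lines: rzt mzom gszgn ilmvf jjhm snwb hgem ieos vauvk vrg ngeoo tznrz
Hunk 3: at line 1 remove [gszgn,ilmvf,jjhm] add [qiop,bns] -> 11 lines: rzt mzom qiop bns snwb hgem ieos vauvk vrg ngeoo tznrz
Hunk 4: at line 8 remove [vrg] add [rgpb,caf] -> 12 lines: rzt mzom qiop bns snwb hgem ieos vauvk rgpb caf ngeoo tznrz
Hunk 5: at line 2 remove [bns,snwb] add [ogk,chst] -> 12 lines: rzt mzom qiop ogk chst hgem ieos vauvk rgpb caf ngeoo tznrz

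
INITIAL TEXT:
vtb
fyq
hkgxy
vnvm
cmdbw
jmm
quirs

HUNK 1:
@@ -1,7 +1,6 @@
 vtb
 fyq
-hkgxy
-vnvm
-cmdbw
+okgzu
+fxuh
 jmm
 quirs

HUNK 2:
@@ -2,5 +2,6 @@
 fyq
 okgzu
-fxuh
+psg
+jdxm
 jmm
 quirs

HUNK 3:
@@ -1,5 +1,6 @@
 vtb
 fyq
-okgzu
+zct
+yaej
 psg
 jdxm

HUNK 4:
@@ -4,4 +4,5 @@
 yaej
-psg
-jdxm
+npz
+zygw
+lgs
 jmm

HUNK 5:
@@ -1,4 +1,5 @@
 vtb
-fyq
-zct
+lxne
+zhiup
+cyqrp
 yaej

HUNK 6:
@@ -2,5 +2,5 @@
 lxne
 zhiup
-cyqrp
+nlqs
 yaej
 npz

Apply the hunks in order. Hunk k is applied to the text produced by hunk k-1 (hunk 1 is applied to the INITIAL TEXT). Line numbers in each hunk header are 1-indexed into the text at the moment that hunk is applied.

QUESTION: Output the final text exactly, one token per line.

Hunk 1: at line 1 remove [hkgxy,vnvm,cmdbw] add [okgzu,fxuh] -> 6 lines: vtb fyq okgzu fxuh jmm quirs
Hunk 2: at line 2 remove [fxuh] add [psg,jdxm] -> 7 lines: vtb fyq okgzu psg jdxm jmm quirs
Hunk 3: at line 1 remove [okgzu] add [zct,yaej] -> 8 lines: vtb fyq zct yaej psg jdxm jmm quirs
Hunk 4: at line 4 remove [psg,jdxm] add [npz,zygw,lgs] -> 9 lines: vtb fyq zct yaej npz zygw lgs jmm quirs
Hunk 5: at line 1 remove [fyq,zct] add [lxne,zhiup,cyqrp] -> 10 lines: vtb lxne zhiup cyqrp yaej npz zygw lgs jmm quirs
Hunk 6: at line 2 remove [cyqrp] add [nlqs] -> 10 lines: vtb lxne zhiup nlqs yaej npz zygw lgs jmm quirs

Answer: vtb
lxne
zhiup
nlqs
yaej
npz
zygw
lgs
jmm
quirs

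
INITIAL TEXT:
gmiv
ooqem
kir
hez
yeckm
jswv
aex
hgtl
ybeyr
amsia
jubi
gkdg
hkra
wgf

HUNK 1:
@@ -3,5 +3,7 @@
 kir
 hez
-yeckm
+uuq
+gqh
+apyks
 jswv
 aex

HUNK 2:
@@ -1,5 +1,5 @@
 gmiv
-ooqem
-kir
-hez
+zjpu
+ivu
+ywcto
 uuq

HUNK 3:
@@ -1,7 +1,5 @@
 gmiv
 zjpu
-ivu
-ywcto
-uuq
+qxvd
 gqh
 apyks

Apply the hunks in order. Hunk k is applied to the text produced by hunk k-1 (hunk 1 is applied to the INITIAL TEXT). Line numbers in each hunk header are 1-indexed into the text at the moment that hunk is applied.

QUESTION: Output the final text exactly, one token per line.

Answer: gmiv
zjpu
qxvd
gqh
apyks
jswv
aex
hgtl
ybeyr
amsia
jubi
gkdg
hkra
wgf

Derivation:
Hunk 1: at line 3 remove [yeckm] add [uuq,gqh,apyks] -> 16 lines: gmiv ooqem kir hez uuq gqh apyks jswv aex hgtl ybeyr amsia jubi gkdg hkra wgf
Hunk 2: at line 1 remove [ooqem,kir,hez] add [zjpu,ivu,ywcto] -> 16 lines: gmiv zjpu ivu ywcto uuq gqh apyks jswv aex hgtl ybeyr amsia jubi gkdg hkra wgf
Hunk 3: at line 1 remove [ivu,ywcto,uuq] add [qxvd] -> 14 lines: gmiv zjpu qxvd gqh apyks jswv aex hgtl ybeyr amsia jubi gkdg hkra wgf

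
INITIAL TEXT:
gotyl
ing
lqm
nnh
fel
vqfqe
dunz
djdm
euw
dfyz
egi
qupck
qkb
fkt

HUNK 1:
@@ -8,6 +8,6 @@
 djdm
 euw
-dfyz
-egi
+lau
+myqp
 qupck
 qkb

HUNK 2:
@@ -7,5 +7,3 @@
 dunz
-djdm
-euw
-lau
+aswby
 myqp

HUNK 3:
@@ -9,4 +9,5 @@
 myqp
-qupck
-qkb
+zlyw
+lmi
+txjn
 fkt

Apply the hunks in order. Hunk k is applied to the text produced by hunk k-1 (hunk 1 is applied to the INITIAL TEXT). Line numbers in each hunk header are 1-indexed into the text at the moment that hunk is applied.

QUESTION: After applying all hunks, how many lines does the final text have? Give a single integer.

Hunk 1: at line 8 remove [dfyz,egi] add [lau,myqp] -> 14 lines: gotyl ing lqm nnh fel vqfqe dunz djdm euw lau myqp qupck qkb fkt
Hunk 2: at line 7 remove [djdm,euw,lau] add [aswby] -> 12 lines: gotyl ing lqm nnh fel vqfqe dunz aswby myqp qupck qkb fkt
Hunk 3: at line 9 remove [qupck,qkb] add [zlyw,lmi,txjn] -> 13 lines: gotyl ing lqm nnh fel vqfqe dunz aswby myqp zlyw lmi txjn fkt
Final line count: 13

Answer: 13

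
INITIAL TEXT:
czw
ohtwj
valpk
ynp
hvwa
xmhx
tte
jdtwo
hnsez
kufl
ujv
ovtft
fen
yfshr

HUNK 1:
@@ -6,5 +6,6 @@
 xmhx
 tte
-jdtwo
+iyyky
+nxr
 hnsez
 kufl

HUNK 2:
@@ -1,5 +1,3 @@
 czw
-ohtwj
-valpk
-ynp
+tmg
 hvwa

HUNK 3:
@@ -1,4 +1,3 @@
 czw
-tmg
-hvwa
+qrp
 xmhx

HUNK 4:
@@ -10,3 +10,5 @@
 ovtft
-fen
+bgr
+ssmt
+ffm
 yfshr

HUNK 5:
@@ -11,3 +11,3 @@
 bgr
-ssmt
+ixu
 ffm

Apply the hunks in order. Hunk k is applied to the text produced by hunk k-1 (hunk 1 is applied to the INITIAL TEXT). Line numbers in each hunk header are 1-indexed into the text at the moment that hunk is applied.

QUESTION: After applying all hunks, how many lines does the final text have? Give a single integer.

Hunk 1: at line 6 remove [jdtwo] add [iyyky,nxr] -> 15 lines: czw ohtwj valpk ynp hvwa xmhx tte iyyky nxr hnsez kufl ujv ovtft fen yfshr
Hunk 2: at line 1 remove [ohtwj,valpk,ynp] add [tmg] -> 13 lines: czw tmg hvwa xmhx tte iyyky nxr hnsez kufl ujv ovtft fen yfshr
Hunk 3: at line 1 remove [tmg,hvwa] add [qrp] -> 12 lines: czw qrp xmhx tte iyyky nxr hnsez kufl ujv ovtft fen yfshr
Hunk 4: at line 10 remove [fen] add [bgr,ssmt,ffm] -> 14 lines: czw qrp xmhx tte iyyky nxr hnsez kufl ujv ovtft bgr ssmt ffm yfshr
Hunk 5: at line 11 remove [ssmt] add [ixu] -> 14 lines: czw qrp xmhx tte iyyky nxr hnsez kufl ujv ovtft bgr ixu ffm yfshr
Final line count: 14

Answer: 14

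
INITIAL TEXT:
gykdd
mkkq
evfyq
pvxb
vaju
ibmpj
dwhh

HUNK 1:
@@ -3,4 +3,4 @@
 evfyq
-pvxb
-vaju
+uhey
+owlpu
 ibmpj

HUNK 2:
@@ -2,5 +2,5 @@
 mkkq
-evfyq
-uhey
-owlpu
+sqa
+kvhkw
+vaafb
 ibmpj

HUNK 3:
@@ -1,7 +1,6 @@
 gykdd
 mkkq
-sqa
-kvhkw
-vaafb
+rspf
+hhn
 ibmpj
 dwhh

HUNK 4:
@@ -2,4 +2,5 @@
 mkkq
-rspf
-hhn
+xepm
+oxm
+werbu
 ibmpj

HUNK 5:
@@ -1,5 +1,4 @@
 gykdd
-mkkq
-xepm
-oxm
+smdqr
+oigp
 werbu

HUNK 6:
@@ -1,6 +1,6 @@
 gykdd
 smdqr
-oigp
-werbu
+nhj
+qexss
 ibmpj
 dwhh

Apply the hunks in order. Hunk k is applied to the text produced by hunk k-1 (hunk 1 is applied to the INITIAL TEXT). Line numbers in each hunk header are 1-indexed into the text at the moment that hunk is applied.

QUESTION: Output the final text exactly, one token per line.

Answer: gykdd
smdqr
nhj
qexss
ibmpj
dwhh

Derivation:
Hunk 1: at line 3 remove [pvxb,vaju] add [uhey,owlpu] -> 7 lines: gykdd mkkq evfyq uhey owlpu ibmpj dwhh
Hunk 2: at line 2 remove [evfyq,uhey,owlpu] add [sqa,kvhkw,vaafb] -> 7 lines: gykdd mkkq sqa kvhkw vaafb ibmpj dwhh
Hunk 3: at line 1 remove [sqa,kvhkw,vaafb] add [rspf,hhn] -> 6 lines: gykdd mkkq rspf hhn ibmpj dwhh
Hunk 4: at line 2 remove [rspf,hhn] add [xepm,oxm,werbu] -> 7 lines: gykdd mkkq xepm oxm werbu ibmpj dwhh
Hunk 5: at line 1 remove [mkkq,xepm,oxm] add [smdqr,oigp] -> 6 lines: gykdd smdqr oigp werbu ibmpj dwhh
Hunk 6: at line 1 remove [oigp,werbu] add [nhj,qexss] -> 6 lines: gykdd smdqr nhj qexss ibmpj dwhh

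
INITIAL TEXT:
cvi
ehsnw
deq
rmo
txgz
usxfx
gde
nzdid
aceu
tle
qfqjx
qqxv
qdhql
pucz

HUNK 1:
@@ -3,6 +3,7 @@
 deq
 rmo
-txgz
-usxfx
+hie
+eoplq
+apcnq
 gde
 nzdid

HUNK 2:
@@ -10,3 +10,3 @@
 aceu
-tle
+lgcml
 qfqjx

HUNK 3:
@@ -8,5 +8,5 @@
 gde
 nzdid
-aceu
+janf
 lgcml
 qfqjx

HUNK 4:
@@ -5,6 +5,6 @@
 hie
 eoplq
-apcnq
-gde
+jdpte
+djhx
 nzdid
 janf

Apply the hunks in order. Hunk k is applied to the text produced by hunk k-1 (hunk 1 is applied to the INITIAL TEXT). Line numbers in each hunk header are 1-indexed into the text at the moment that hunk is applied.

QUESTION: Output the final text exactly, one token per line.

Hunk 1: at line 3 remove [txgz,usxfx] add [hie,eoplq,apcnq] -> 15 lines: cvi ehsnw deq rmo hie eoplq apcnq gde nzdid aceu tle qfqjx qqxv qdhql pucz
Hunk 2: at line 10 remove [tle] add [lgcml] -> 15 lines: cvi ehsnw deq rmo hie eoplq apcnq gde nzdid aceu lgcml qfqjx qqxv qdhql pucz
Hunk 3: at line 8 remove [aceu] add [janf] -> 15 lines: cvi ehsnw deq rmo hie eoplq apcnq gde nzdid janf lgcml qfqjx qqxv qdhql pucz
Hunk 4: at line 5 remove [apcnq,gde] add [jdpte,djhx] -> 15 lines: cvi ehsnw deq rmo hie eoplq jdpte djhx nzdid janf lgcml qfqjx qqxv qdhql pucz

Answer: cvi
ehsnw
deq
rmo
hie
eoplq
jdpte
djhx
nzdid
janf
lgcml
qfqjx
qqxv
qdhql
pucz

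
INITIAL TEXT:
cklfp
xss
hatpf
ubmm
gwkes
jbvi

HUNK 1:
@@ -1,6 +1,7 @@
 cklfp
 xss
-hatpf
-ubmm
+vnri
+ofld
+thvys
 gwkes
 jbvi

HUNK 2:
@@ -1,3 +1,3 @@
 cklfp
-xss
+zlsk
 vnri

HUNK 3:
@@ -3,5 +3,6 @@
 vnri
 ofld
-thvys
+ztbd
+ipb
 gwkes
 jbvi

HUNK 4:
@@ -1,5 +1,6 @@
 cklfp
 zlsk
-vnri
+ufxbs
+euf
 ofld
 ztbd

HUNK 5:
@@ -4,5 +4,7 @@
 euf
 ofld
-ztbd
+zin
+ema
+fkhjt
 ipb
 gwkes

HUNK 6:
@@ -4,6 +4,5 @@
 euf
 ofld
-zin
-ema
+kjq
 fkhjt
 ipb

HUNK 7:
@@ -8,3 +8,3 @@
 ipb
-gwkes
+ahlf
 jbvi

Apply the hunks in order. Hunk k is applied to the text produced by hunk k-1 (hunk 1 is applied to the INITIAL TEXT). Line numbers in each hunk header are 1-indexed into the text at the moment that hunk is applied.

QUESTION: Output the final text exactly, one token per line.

Answer: cklfp
zlsk
ufxbs
euf
ofld
kjq
fkhjt
ipb
ahlf
jbvi

Derivation:
Hunk 1: at line 1 remove [hatpf,ubmm] add [vnri,ofld,thvys] -> 7 lines: cklfp xss vnri ofld thvys gwkes jbvi
Hunk 2: at line 1 remove [xss] add [zlsk] -> 7 lines: cklfp zlsk vnri ofld thvys gwkes jbvi
Hunk 3: at line 3 remove [thvys] add [ztbd,ipb] -> 8 lines: cklfp zlsk vnri ofld ztbd ipb gwkes jbvi
Hunk 4: at line 1 remove [vnri] add [ufxbs,euf] -> 9 lines: cklfp zlsk ufxbs euf ofld ztbd ipb gwkes jbvi
Hunk 5: at line 4 remove [ztbd] add [zin,ema,fkhjt] -> 11 lines: cklfp zlsk ufxbs euf ofld zin ema fkhjt ipb gwkes jbvi
Hunk 6: at line 4 remove [zin,ema] add [kjq] -> 10 lines: cklfp zlsk ufxbs euf ofld kjq fkhjt ipb gwkes jbvi
Hunk 7: at line 8 remove [gwkes] add [ahlf] -> 10 lines: cklfp zlsk ufxbs euf ofld kjq fkhjt ipb ahlf jbvi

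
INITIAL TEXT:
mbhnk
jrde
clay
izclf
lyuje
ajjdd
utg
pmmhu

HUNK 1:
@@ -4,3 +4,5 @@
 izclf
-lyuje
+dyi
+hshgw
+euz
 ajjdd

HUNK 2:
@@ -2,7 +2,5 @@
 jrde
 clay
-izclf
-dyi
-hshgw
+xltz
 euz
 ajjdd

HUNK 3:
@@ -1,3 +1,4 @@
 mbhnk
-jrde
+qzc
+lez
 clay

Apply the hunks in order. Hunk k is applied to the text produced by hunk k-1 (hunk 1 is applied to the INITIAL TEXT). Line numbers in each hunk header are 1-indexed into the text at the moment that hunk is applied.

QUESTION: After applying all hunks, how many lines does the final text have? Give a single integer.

Answer: 9

Derivation:
Hunk 1: at line 4 remove [lyuje] add [dyi,hshgw,euz] -> 10 lines: mbhnk jrde clay izclf dyi hshgw euz ajjdd utg pmmhu
Hunk 2: at line 2 remove [izclf,dyi,hshgw] add [xltz] -> 8 lines: mbhnk jrde clay xltz euz ajjdd utg pmmhu
Hunk 3: at line 1 remove [jrde] add [qzc,lez] -> 9 lines: mbhnk qzc lez clay xltz euz ajjdd utg pmmhu
Final line count: 9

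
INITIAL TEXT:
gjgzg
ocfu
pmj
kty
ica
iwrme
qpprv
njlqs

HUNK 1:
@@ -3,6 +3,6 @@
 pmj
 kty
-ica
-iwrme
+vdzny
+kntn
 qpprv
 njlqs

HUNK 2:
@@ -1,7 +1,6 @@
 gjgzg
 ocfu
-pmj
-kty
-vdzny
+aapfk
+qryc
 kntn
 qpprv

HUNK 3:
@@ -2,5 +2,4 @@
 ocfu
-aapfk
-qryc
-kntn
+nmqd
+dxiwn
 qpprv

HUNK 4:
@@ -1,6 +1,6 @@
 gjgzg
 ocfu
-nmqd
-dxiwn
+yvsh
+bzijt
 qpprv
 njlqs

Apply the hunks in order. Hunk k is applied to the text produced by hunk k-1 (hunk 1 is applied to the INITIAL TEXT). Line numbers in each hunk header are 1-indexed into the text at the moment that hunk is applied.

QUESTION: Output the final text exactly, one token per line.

Hunk 1: at line 3 remove [ica,iwrme] add [vdzny,kntn] -> 8 lines: gjgzg ocfu pmj kty vdzny kntn qpprv njlqs
Hunk 2: at line 1 remove [pmj,kty,vdzny] add [aapfk,qryc] -> 7 lines: gjgzg ocfu aapfk qryc kntn qpprv njlqs
Hunk 3: at line 2 remove [aapfk,qryc,kntn] add [nmqd,dxiwn] -> 6 lines: gjgzg ocfu nmqd dxiwn qpprv njlqs
Hunk 4: at line 1 remove [nmqd,dxiwn] add [yvsh,bzijt] -> 6 lines: gjgzg ocfu yvsh bzijt qpprv njlqs

Answer: gjgzg
ocfu
yvsh
bzijt
qpprv
njlqs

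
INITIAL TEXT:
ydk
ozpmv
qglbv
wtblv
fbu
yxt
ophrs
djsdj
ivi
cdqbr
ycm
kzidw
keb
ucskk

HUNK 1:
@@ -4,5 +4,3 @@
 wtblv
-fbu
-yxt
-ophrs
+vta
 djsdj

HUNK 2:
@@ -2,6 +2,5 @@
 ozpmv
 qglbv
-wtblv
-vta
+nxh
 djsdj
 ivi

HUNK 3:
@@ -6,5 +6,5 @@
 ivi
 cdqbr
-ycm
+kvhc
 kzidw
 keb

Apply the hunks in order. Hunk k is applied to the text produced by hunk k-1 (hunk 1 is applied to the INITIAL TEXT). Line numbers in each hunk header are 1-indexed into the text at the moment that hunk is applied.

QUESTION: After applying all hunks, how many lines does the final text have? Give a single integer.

Hunk 1: at line 4 remove [fbu,yxt,ophrs] add [vta] -> 12 lines: ydk ozpmv qglbv wtblv vta djsdj ivi cdqbr ycm kzidw keb ucskk
Hunk 2: at line 2 remove [wtblv,vta] add [nxh] -> 11 lines: ydk ozpmv qglbv nxh djsdj ivi cdqbr ycm kzidw keb ucskk
Hunk 3: at line 6 remove [ycm] add [kvhc] -> 11 lines: ydk ozpmv qglbv nxh djsdj ivi cdqbr kvhc kzidw keb ucskk
Final line count: 11

Answer: 11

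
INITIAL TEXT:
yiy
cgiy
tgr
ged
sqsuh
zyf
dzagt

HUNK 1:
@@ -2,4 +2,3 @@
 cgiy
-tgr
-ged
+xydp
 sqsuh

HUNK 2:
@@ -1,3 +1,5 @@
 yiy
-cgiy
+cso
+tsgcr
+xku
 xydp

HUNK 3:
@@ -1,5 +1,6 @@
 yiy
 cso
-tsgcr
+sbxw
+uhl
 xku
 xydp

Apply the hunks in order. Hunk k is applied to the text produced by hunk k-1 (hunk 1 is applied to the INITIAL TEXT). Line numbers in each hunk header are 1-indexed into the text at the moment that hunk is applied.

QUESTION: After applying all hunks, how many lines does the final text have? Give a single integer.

Answer: 9

Derivation:
Hunk 1: at line 2 remove [tgr,ged] add [xydp] -> 6 lines: yiy cgiy xydp sqsuh zyf dzagt
Hunk 2: at line 1 remove [cgiy] add [cso,tsgcr,xku] -> 8 lines: yiy cso tsgcr xku xydp sqsuh zyf dzagt
Hunk 3: at line 1 remove [tsgcr] add [sbxw,uhl] -> 9 lines: yiy cso sbxw uhl xku xydp sqsuh zyf dzagt
Final line count: 9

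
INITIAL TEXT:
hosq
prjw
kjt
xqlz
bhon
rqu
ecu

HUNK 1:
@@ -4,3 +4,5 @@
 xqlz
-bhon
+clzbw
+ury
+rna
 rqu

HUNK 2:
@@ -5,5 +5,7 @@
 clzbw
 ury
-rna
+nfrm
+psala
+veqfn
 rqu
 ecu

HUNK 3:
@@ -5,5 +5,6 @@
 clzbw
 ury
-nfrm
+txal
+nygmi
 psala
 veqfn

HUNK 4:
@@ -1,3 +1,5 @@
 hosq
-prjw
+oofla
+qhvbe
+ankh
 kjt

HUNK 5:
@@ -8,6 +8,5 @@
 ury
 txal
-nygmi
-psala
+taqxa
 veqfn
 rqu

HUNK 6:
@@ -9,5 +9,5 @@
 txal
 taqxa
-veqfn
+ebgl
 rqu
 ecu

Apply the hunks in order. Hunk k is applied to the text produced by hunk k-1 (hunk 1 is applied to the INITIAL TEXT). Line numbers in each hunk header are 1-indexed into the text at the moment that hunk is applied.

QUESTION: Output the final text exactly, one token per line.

Answer: hosq
oofla
qhvbe
ankh
kjt
xqlz
clzbw
ury
txal
taqxa
ebgl
rqu
ecu

Derivation:
Hunk 1: at line 4 remove [bhon] add [clzbw,ury,rna] -> 9 lines: hosq prjw kjt xqlz clzbw ury rna rqu ecu
Hunk 2: at line 5 remove [rna] add [nfrm,psala,veqfn] -> 11 lines: hosq prjw kjt xqlz clzbw ury nfrm psala veqfn rqu ecu
Hunk 3: at line 5 remove [nfrm] add [txal,nygmi] -> 12 lines: hosq prjw kjt xqlz clzbw ury txal nygmi psala veqfn rqu ecu
Hunk 4: at line 1 remove [prjw] add [oofla,qhvbe,ankh] -> 14 lines: hosq oofla qhvbe ankh kjt xqlz clzbw ury txal nygmi psala veqfn rqu ecu
Hunk 5: at line 8 remove [nygmi,psala] add [taqxa] -> 13 lines: hosq oofla qhvbe ankh kjt xqlz clzbw ury txal taqxa veqfn rqu ecu
Hunk 6: at line 9 remove [veqfn] add [ebgl] -> 13 lines: hosq oofla qhvbe ankh kjt xqlz clzbw ury txal taqxa ebgl rqu ecu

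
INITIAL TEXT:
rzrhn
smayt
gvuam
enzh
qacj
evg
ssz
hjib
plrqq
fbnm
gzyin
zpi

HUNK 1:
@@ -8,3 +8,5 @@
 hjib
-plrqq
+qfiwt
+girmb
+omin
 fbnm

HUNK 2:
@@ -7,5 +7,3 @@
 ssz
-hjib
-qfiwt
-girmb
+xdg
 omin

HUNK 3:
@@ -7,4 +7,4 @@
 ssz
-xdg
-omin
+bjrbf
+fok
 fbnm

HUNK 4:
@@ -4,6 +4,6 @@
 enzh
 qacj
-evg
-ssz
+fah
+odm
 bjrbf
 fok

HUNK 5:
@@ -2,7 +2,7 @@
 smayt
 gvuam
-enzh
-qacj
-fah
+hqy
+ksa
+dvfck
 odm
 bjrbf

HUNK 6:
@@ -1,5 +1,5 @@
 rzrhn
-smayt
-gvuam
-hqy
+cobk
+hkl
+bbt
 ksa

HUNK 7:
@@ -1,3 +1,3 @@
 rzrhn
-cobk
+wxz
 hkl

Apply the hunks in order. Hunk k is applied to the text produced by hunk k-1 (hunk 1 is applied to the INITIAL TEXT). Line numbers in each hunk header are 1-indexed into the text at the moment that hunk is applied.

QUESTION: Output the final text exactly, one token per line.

Hunk 1: at line 8 remove [plrqq] add [qfiwt,girmb,omin] -> 14 lines: rzrhn smayt gvuam enzh qacj evg ssz hjib qfiwt girmb omin fbnm gzyin zpi
Hunk 2: at line 7 remove [hjib,qfiwt,girmb] add [xdg] -> 12 lines: rzrhn smayt gvuam enzh qacj evg ssz xdg omin fbnm gzyin zpi
Hunk 3: at line 7 remove [xdg,omin] add [bjrbf,fok] -> 12 lines: rzrhn smayt gvuam enzh qacj evg ssz bjrbf fok fbnm gzyin zpi
Hunk 4: at line 4 remove [evg,ssz] add [fah,odm] -> 12 lines: rzrhn smayt gvuam enzh qacj fah odm bjrbf fok fbnm gzyin zpi
Hunk 5: at line 2 remove [enzh,qacj,fah] add [hqy,ksa,dvfck] -> 12 lines: rzrhn smayt gvuam hqy ksa dvfck odm bjrbf fok fbnm gzyin zpi
Hunk 6: at line 1 remove [smayt,gvuam,hqy] add [cobk,hkl,bbt] -> 12 lines: rzrhn cobk hkl bbt ksa dvfck odm bjrbf fok fbnm gzyin zpi
Hunk 7: at line 1 remove [cobk] add [wxz] -> 12 lines: rzrhn wxz hkl bbt ksa dvfck odm bjrbf fok fbnm gzyin zpi

Answer: rzrhn
wxz
hkl
bbt
ksa
dvfck
odm
bjrbf
fok
fbnm
gzyin
zpi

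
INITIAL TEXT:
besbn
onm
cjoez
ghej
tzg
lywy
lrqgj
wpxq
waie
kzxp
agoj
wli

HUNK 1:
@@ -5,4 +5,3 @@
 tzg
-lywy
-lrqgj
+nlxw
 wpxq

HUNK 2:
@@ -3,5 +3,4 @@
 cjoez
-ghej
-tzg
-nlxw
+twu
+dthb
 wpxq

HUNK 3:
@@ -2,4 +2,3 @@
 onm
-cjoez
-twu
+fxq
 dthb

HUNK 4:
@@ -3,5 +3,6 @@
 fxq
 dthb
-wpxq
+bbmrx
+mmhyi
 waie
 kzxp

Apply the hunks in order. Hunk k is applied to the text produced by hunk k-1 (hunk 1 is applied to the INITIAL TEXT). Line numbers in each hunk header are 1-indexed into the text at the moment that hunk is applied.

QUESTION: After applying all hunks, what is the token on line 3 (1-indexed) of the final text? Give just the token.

Hunk 1: at line 5 remove [lywy,lrqgj] add [nlxw] -> 11 lines: besbn onm cjoez ghej tzg nlxw wpxq waie kzxp agoj wli
Hunk 2: at line 3 remove [ghej,tzg,nlxw] add [twu,dthb] -> 10 lines: besbn onm cjoez twu dthb wpxq waie kzxp agoj wli
Hunk 3: at line 2 remove [cjoez,twu] add [fxq] -> 9 lines: besbn onm fxq dthb wpxq waie kzxp agoj wli
Hunk 4: at line 3 remove [wpxq] add [bbmrx,mmhyi] -> 10 lines: besbn onm fxq dthb bbmrx mmhyi waie kzxp agoj wli
Final line 3: fxq

Answer: fxq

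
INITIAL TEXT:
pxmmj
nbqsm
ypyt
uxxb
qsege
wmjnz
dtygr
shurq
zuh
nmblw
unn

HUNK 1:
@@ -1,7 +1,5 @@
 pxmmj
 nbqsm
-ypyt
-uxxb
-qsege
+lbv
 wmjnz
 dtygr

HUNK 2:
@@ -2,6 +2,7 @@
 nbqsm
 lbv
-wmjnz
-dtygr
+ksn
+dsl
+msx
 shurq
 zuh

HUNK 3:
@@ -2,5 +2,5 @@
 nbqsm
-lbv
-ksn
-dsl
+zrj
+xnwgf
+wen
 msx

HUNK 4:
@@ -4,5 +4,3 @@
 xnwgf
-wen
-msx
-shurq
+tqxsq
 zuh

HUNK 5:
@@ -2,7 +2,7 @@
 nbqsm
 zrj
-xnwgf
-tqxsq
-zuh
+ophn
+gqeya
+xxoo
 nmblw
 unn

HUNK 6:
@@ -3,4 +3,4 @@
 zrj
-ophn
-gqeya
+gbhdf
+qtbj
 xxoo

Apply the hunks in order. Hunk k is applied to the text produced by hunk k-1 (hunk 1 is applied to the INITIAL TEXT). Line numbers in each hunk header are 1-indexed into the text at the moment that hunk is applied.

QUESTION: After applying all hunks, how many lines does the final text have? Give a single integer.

Answer: 8

Derivation:
Hunk 1: at line 1 remove [ypyt,uxxb,qsege] add [lbv] -> 9 lines: pxmmj nbqsm lbv wmjnz dtygr shurq zuh nmblw unn
Hunk 2: at line 2 remove [wmjnz,dtygr] add [ksn,dsl,msx] -> 10 lines: pxmmj nbqsm lbv ksn dsl msx shurq zuh nmblw unn
Hunk 3: at line 2 remove [lbv,ksn,dsl] add [zrj,xnwgf,wen] -> 10 lines: pxmmj nbqsm zrj xnwgf wen msx shurq zuh nmblw unn
Hunk 4: at line 4 remove [wen,msx,shurq] add [tqxsq] -> 8 lines: pxmmj nbqsm zrj xnwgf tqxsq zuh nmblw unn
Hunk 5: at line 2 remove [xnwgf,tqxsq,zuh] add [ophn,gqeya,xxoo] -> 8 lines: pxmmj nbqsm zrj ophn gqeya xxoo nmblw unn
Hunk 6: at line 3 remove [ophn,gqeya] add [gbhdf,qtbj] -> 8 lines: pxmmj nbqsm zrj gbhdf qtbj xxoo nmblw unn
Final line count: 8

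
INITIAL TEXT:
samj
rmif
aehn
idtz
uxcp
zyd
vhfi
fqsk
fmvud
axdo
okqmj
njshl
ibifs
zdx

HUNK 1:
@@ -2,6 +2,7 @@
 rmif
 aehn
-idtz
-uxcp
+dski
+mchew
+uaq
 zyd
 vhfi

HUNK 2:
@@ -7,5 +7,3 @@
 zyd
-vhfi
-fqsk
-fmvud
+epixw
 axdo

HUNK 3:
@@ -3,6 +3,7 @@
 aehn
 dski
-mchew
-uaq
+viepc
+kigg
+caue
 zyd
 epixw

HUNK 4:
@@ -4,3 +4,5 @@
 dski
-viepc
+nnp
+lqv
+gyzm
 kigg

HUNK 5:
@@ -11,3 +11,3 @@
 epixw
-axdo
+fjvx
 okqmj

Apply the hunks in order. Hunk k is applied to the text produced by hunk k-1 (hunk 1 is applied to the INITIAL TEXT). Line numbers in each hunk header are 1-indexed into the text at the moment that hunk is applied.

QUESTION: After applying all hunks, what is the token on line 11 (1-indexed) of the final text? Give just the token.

Answer: epixw

Derivation:
Hunk 1: at line 2 remove [idtz,uxcp] add [dski,mchew,uaq] -> 15 lines: samj rmif aehn dski mchew uaq zyd vhfi fqsk fmvud axdo okqmj njshl ibifs zdx
Hunk 2: at line 7 remove [vhfi,fqsk,fmvud] add [epixw] -> 13 lines: samj rmif aehn dski mchew uaq zyd epixw axdo okqmj njshl ibifs zdx
Hunk 3: at line 3 remove [mchew,uaq] add [viepc,kigg,caue] -> 14 lines: samj rmif aehn dski viepc kigg caue zyd epixw axdo okqmj njshl ibifs zdx
Hunk 4: at line 4 remove [viepc] add [nnp,lqv,gyzm] -> 16 lines: samj rmif aehn dski nnp lqv gyzm kigg caue zyd epixw axdo okqmj njshl ibifs zdx
Hunk 5: at line 11 remove [axdo] add [fjvx] -> 16 lines: samj rmif aehn dski nnp lqv gyzm kigg caue zyd epixw fjvx okqmj njshl ibifs zdx
Final line 11: epixw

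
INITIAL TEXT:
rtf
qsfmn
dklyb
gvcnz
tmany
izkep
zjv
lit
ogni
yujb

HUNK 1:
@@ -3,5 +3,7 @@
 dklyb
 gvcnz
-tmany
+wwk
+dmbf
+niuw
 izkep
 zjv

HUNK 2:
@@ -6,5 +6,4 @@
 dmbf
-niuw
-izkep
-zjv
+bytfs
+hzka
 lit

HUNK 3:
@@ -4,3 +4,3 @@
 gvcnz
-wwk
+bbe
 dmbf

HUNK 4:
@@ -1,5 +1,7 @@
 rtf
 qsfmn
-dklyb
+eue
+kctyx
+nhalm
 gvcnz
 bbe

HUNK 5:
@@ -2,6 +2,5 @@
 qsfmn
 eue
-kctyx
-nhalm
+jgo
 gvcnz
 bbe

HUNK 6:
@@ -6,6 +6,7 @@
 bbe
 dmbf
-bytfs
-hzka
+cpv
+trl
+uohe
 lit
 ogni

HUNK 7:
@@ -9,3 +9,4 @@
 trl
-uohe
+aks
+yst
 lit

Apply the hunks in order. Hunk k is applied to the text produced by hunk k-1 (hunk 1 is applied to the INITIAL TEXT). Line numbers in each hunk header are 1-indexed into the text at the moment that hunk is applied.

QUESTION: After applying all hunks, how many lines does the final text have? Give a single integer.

Hunk 1: at line 3 remove [tmany] add [wwk,dmbf,niuw] -> 12 lines: rtf qsfmn dklyb gvcnz wwk dmbf niuw izkep zjv lit ogni yujb
Hunk 2: at line 6 remove [niuw,izkep,zjv] add [bytfs,hzka] -> 11 lines: rtf qsfmn dklyb gvcnz wwk dmbf bytfs hzka lit ogni yujb
Hunk 3: at line 4 remove [wwk] add [bbe] -> 11 lines: rtf qsfmn dklyb gvcnz bbe dmbf bytfs hzka lit ogni yujb
Hunk 4: at line 1 remove [dklyb] add [eue,kctyx,nhalm] -> 13 lines: rtf qsfmn eue kctyx nhalm gvcnz bbe dmbf bytfs hzka lit ogni yujb
Hunk 5: at line 2 remove [kctyx,nhalm] add [jgo] -> 12 lines: rtf qsfmn eue jgo gvcnz bbe dmbf bytfs hzka lit ogni yujb
Hunk 6: at line 6 remove [bytfs,hzka] add [cpv,trl,uohe] -> 13 lines: rtf qsfmn eue jgo gvcnz bbe dmbf cpv trl uohe lit ogni yujb
Hunk 7: at line 9 remove [uohe] add [aks,yst] -> 14 lines: rtf qsfmn eue jgo gvcnz bbe dmbf cpv trl aks yst lit ogni yujb
Final line count: 14

Answer: 14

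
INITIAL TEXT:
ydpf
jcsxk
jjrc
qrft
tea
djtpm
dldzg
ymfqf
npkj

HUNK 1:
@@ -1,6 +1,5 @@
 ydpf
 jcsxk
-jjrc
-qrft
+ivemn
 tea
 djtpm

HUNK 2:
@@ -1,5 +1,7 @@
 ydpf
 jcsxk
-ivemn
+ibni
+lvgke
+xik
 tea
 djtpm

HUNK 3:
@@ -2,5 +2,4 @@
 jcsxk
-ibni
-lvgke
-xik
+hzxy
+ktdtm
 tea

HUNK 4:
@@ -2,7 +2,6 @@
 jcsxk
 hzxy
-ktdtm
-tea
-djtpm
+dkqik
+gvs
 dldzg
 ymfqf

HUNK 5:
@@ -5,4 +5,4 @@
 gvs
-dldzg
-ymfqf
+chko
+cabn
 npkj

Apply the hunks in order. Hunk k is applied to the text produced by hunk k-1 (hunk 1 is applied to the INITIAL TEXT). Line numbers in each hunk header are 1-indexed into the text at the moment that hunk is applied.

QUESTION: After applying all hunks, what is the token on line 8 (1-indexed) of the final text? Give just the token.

Answer: npkj

Derivation:
Hunk 1: at line 1 remove [jjrc,qrft] add [ivemn] -> 8 lines: ydpf jcsxk ivemn tea djtpm dldzg ymfqf npkj
Hunk 2: at line 1 remove [ivemn] add [ibni,lvgke,xik] -> 10 lines: ydpf jcsxk ibni lvgke xik tea djtpm dldzg ymfqf npkj
Hunk 3: at line 2 remove [ibni,lvgke,xik] add [hzxy,ktdtm] -> 9 lines: ydpf jcsxk hzxy ktdtm tea djtpm dldzg ymfqf npkj
Hunk 4: at line 2 remove [ktdtm,tea,djtpm] add [dkqik,gvs] -> 8 lines: ydpf jcsxk hzxy dkqik gvs dldzg ymfqf npkj
Hunk 5: at line 5 remove [dldzg,ymfqf] add [chko,cabn] -> 8 lines: ydpf jcsxk hzxy dkqik gvs chko cabn npkj
Final line 8: npkj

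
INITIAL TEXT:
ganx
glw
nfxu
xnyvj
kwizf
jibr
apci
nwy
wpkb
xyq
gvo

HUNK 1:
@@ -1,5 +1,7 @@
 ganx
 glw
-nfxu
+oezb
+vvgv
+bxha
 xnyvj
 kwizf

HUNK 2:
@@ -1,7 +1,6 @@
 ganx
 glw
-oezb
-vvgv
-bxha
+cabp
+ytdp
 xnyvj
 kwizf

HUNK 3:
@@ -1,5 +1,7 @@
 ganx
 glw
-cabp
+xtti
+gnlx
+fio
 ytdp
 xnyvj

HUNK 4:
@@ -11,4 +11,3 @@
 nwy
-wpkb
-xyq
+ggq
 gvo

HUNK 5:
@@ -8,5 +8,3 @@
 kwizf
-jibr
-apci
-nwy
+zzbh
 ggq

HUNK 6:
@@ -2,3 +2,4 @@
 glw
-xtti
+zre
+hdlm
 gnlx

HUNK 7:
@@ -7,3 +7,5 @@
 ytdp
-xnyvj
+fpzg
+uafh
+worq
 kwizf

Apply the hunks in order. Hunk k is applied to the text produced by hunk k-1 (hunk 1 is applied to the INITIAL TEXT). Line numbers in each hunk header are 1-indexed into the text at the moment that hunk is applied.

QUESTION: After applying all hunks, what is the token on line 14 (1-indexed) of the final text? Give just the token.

Answer: gvo

Derivation:
Hunk 1: at line 1 remove [nfxu] add [oezb,vvgv,bxha] -> 13 lines: ganx glw oezb vvgv bxha xnyvj kwizf jibr apci nwy wpkb xyq gvo
Hunk 2: at line 1 remove [oezb,vvgv,bxha] add [cabp,ytdp] -> 12 lines: ganx glw cabp ytdp xnyvj kwizf jibr apci nwy wpkb xyq gvo
Hunk 3: at line 1 remove [cabp] add [xtti,gnlx,fio] -> 14 lines: ganx glw xtti gnlx fio ytdp xnyvj kwizf jibr apci nwy wpkb xyq gvo
Hunk 4: at line 11 remove [wpkb,xyq] add [ggq] -> 13 lines: ganx glw xtti gnlx fio ytdp xnyvj kwizf jibr apci nwy ggq gvo
Hunk 5: at line 8 remove [jibr,apci,nwy] add [zzbh] -> 11 lines: ganx glw xtti gnlx fio ytdp xnyvj kwizf zzbh ggq gvo
Hunk 6: at line 2 remove [xtti] add [zre,hdlm] -> 12 lines: ganx glw zre hdlm gnlx fio ytdp xnyvj kwizf zzbh ggq gvo
Hunk 7: at line 7 remove [xnyvj] add [fpzg,uafh,worq] -> 14 lines: ganx glw zre hdlm gnlx fio ytdp fpzg uafh worq kwizf zzbh ggq gvo
Final line 14: gvo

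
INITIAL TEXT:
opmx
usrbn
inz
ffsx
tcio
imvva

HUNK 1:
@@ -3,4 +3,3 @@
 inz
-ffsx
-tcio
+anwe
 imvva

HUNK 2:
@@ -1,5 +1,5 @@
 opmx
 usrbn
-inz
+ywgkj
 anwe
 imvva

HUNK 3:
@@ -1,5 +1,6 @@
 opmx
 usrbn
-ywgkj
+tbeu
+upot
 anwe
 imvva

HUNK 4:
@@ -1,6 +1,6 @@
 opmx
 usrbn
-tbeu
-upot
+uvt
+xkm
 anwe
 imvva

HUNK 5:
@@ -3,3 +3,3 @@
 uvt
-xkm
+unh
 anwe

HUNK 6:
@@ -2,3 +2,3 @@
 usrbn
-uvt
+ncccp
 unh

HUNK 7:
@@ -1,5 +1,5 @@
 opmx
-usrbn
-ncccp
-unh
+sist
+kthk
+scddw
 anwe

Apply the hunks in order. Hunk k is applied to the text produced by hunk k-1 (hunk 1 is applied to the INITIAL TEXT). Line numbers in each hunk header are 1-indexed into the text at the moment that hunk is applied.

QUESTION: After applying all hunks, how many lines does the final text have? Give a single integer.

Answer: 6

Derivation:
Hunk 1: at line 3 remove [ffsx,tcio] add [anwe] -> 5 lines: opmx usrbn inz anwe imvva
Hunk 2: at line 1 remove [inz] add [ywgkj] -> 5 lines: opmx usrbn ywgkj anwe imvva
Hunk 3: at line 1 remove [ywgkj] add [tbeu,upot] -> 6 lines: opmx usrbn tbeu upot anwe imvva
Hunk 4: at line 1 remove [tbeu,upot] add [uvt,xkm] -> 6 lines: opmx usrbn uvt xkm anwe imvva
Hunk 5: at line 3 remove [xkm] add [unh] -> 6 lines: opmx usrbn uvt unh anwe imvva
Hunk 6: at line 2 remove [uvt] add [ncccp] -> 6 lines: opmx usrbn ncccp unh anwe imvva
Hunk 7: at line 1 remove [usrbn,ncccp,unh] add [sist,kthk,scddw] -> 6 lines: opmx sist kthk scddw anwe imvva
Final line count: 6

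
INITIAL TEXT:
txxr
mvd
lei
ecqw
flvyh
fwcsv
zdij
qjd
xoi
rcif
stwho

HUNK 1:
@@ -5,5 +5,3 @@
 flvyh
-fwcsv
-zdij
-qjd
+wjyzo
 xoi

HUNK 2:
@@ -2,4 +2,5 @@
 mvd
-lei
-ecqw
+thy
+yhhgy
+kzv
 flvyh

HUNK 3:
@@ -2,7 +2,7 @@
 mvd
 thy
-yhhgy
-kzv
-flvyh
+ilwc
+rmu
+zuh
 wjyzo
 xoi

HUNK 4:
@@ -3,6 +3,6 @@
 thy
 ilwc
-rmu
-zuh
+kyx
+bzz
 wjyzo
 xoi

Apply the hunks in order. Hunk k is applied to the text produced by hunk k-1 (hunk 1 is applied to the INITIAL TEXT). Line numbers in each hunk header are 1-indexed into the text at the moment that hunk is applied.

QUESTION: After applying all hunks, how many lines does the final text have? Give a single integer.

Answer: 10

Derivation:
Hunk 1: at line 5 remove [fwcsv,zdij,qjd] add [wjyzo] -> 9 lines: txxr mvd lei ecqw flvyh wjyzo xoi rcif stwho
Hunk 2: at line 2 remove [lei,ecqw] add [thy,yhhgy,kzv] -> 10 lines: txxr mvd thy yhhgy kzv flvyh wjyzo xoi rcif stwho
Hunk 3: at line 2 remove [yhhgy,kzv,flvyh] add [ilwc,rmu,zuh] -> 10 lines: txxr mvd thy ilwc rmu zuh wjyzo xoi rcif stwho
Hunk 4: at line 3 remove [rmu,zuh] add [kyx,bzz] -> 10 lines: txxr mvd thy ilwc kyx bzz wjyzo xoi rcif stwho
Final line count: 10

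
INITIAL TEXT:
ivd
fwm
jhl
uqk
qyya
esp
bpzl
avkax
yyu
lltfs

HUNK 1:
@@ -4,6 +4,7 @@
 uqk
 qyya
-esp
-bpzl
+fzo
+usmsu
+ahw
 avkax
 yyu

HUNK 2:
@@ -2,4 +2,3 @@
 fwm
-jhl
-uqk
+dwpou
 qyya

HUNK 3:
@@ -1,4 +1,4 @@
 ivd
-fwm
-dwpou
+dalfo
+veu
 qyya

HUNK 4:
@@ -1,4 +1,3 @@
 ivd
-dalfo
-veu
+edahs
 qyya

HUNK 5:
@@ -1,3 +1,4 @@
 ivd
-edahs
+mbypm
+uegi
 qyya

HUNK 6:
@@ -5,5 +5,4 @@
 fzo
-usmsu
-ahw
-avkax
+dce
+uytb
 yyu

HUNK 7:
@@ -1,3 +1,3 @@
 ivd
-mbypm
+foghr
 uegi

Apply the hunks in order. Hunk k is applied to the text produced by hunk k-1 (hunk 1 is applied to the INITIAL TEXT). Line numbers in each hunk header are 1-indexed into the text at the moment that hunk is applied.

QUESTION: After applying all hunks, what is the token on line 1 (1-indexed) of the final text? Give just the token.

Hunk 1: at line 4 remove [esp,bpzl] add [fzo,usmsu,ahw] -> 11 lines: ivd fwm jhl uqk qyya fzo usmsu ahw avkax yyu lltfs
Hunk 2: at line 2 remove [jhl,uqk] add [dwpou] -> 10 lines: ivd fwm dwpou qyya fzo usmsu ahw avkax yyu lltfs
Hunk 3: at line 1 remove [fwm,dwpou] add [dalfo,veu] -> 10 lines: ivd dalfo veu qyya fzo usmsu ahw avkax yyu lltfs
Hunk 4: at line 1 remove [dalfo,veu] add [edahs] -> 9 lines: ivd edahs qyya fzo usmsu ahw avkax yyu lltfs
Hunk 5: at line 1 remove [edahs] add [mbypm,uegi] -> 10 lines: ivd mbypm uegi qyya fzo usmsu ahw avkax yyu lltfs
Hunk 6: at line 5 remove [usmsu,ahw,avkax] add [dce,uytb] -> 9 lines: ivd mbypm uegi qyya fzo dce uytb yyu lltfs
Hunk 7: at line 1 remove [mbypm] add [foghr] -> 9 lines: ivd foghr uegi qyya fzo dce uytb yyu lltfs
Final line 1: ivd

Answer: ivd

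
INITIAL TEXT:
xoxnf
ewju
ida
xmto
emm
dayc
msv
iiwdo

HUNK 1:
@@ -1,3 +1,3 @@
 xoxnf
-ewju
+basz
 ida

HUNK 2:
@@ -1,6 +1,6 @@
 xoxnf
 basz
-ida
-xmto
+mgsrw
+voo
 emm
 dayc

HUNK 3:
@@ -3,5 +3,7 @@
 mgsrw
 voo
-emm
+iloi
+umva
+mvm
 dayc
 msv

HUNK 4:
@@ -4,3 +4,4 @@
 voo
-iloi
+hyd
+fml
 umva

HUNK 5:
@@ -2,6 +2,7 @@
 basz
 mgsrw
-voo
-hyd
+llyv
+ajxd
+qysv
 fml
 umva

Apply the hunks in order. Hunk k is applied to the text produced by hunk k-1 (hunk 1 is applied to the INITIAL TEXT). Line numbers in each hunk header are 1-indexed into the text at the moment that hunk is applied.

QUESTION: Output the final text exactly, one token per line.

Hunk 1: at line 1 remove [ewju] add [basz] -> 8 lines: xoxnf basz ida xmto emm dayc msv iiwdo
Hunk 2: at line 1 remove [ida,xmto] add [mgsrw,voo] -> 8 lines: xoxnf basz mgsrw voo emm dayc msv iiwdo
Hunk 3: at line 3 remove [emm] add [iloi,umva,mvm] -> 10 lines: xoxnf basz mgsrw voo iloi umva mvm dayc msv iiwdo
Hunk 4: at line 4 remove [iloi] add [hyd,fml] -> 11 lines: xoxnf basz mgsrw voo hyd fml umva mvm dayc msv iiwdo
Hunk 5: at line 2 remove [voo,hyd] add [llyv,ajxd,qysv] -> 12 lines: xoxnf basz mgsrw llyv ajxd qysv fml umva mvm dayc msv iiwdo

Answer: xoxnf
basz
mgsrw
llyv
ajxd
qysv
fml
umva
mvm
dayc
msv
iiwdo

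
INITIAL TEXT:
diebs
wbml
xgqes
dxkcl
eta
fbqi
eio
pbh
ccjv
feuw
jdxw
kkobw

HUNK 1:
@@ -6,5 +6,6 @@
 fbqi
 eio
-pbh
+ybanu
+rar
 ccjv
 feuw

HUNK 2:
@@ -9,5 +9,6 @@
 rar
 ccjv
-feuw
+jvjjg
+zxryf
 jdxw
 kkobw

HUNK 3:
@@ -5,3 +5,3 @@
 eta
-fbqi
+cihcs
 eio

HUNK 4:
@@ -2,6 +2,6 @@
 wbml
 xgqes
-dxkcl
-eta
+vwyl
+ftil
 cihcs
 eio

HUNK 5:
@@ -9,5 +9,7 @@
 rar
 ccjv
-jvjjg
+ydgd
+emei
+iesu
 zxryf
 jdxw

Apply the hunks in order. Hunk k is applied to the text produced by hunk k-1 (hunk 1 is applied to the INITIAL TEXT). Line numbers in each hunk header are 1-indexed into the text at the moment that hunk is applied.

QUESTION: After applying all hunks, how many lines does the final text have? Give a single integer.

Hunk 1: at line 6 remove [pbh] add [ybanu,rar] -> 13 lines: diebs wbml xgqes dxkcl eta fbqi eio ybanu rar ccjv feuw jdxw kkobw
Hunk 2: at line 9 remove [feuw] add [jvjjg,zxryf] -> 14 lines: diebs wbml xgqes dxkcl eta fbqi eio ybanu rar ccjv jvjjg zxryf jdxw kkobw
Hunk 3: at line 5 remove [fbqi] add [cihcs] -> 14 lines: diebs wbml xgqes dxkcl eta cihcs eio ybanu rar ccjv jvjjg zxryf jdxw kkobw
Hunk 4: at line 2 remove [dxkcl,eta] add [vwyl,ftil] -> 14 lines: diebs wbml xgqes vwyl ftil cihcs eio ybanu rar ccjv jvjjg zxryf jdxw kkobw
Hunk 5: at line 9 remove [jvjjg] add [ydgd,emei,iesu] -> 16 lines: diebs wbml xgqes vwyl ftil cihcs eio ybanu rar ccjv ydgd emei iesu zxryf jdxw kkobw
Final line count: 16

Answer: 16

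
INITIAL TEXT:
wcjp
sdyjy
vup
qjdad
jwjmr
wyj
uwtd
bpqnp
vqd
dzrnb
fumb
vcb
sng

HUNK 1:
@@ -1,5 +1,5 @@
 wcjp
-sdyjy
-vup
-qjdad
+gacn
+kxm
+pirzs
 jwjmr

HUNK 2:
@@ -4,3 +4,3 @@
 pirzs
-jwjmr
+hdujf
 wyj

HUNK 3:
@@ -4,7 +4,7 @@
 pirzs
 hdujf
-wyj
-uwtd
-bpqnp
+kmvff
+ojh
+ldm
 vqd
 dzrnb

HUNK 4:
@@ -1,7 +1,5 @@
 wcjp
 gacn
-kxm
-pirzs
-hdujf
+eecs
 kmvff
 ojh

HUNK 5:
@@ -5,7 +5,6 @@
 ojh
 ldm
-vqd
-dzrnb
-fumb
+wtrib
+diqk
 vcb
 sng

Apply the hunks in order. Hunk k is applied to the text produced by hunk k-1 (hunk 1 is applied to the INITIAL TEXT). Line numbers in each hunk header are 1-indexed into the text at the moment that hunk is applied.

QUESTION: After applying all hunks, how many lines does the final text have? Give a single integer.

Hunk 1: at line 1 remove [sdyjy,vup,qjdad] add [gacn,kxm,pirzs] -> 13 lines: wcjp gacn kxm pirzs jwjmr wyj uwtd bpqnp vqd dzrnb fumb vcb sng
Hunk 2: at line 4 remove [jwjmr] add [hdujf] -> 13 lines: wcjp gacn kxm pirzs hdujf wyj uwtd bpqnp vqd dzrnb fumb vcb sng
Hunk 3: at line 4 remove [wyj,uwtd,bpqnp] add [kmvff,ojh,ldm] -> 13 lines: wcjp gacn kxm pirzs hdujf kmvff ojh ldm vqd dzrnb fumb vcb sng
Hunk 4: at line 1 remove [kxm,pirzs,hdujf] add [eecs] -> 11 lines: wcjp gacn eecs kmvff ojh ldm vqd dzrnb fumb vcb sng
Hunk 5: at line 5 remove [vqd,dzrnb,fumb] add [wtrib,diqk] -> 10 lines: wcjp gacn eecs kmvff ojh ldm wtrib diqk vcb sng
Final line count: 10

Answer: 10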